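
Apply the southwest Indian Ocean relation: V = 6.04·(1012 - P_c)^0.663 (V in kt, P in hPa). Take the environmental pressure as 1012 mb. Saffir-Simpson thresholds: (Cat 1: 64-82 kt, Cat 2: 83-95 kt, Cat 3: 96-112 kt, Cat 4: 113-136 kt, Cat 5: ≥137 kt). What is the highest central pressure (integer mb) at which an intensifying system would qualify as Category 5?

Category 5 begins at V = 137 kt.
Required ΔP = (137/6.04)^(1/0.663) = 22.682^1.508 ≈ 110.86 mb.
P_c ≤ 1012 − 110.86 = 901.14, so the highest integer P_c is 901 mb.

901 mb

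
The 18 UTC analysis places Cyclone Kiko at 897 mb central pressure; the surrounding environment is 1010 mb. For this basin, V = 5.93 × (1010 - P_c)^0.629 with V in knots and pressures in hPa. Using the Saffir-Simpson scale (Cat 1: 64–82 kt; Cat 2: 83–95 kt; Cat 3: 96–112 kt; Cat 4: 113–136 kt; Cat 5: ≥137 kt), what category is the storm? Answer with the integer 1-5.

ΔP = 1010 − 897 = 113 mb.
V ≈ 5.93 × 113^0.629 = 5.93 × 19.56 ≈ 116 kt.
116 kt falls in the Category 4 band.

4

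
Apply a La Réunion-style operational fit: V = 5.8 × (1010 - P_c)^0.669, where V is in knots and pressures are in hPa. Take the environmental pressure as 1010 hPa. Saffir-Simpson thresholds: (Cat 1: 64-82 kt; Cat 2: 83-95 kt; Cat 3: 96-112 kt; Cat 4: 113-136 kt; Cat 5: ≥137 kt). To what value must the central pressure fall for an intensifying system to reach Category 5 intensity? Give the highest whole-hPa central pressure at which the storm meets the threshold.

Category 5 begins at V = 137 kt.
Required ΔP = (137/5.8)^(1/0.669) = 23.621^1.495 ≈ 112.92 hPa.
P_c ≤ 1010 − 112.92 = 897.08, so the highest integer P_c is 897 hPa.

897 hPa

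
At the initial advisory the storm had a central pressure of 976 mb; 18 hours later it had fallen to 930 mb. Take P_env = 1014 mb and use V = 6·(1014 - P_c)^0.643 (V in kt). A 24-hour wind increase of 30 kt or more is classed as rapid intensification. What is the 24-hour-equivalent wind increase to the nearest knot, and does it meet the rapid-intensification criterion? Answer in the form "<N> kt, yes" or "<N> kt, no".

55 kt, yes

V₁: ΔP = 38, V ≈ 6 × 38^0.643 ≈ 62.22 kt.
V₂: ΔP = 84, V ≈ 6 × 84^0.643 ≈ 103.62 kt.
ΔV over 18 h = 41.40 kt → 24 h equivalent = 41.40 × 24/18 ≈ 55.20 kt.
55 kt ≥ 30 kt ⇒ rapid intensification.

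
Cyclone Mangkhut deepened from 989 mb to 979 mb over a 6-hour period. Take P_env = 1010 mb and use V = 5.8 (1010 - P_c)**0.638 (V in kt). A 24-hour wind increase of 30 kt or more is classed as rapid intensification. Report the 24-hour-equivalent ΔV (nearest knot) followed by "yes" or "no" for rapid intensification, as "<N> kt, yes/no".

46 kt, yes

V₁: ΔP = 21, V ≈ 5.8 × 21^0.638 ≈ 40.46 kt.
V₂: ΔP = 31, V ≈ 5.8 × 31^0.638 ≈ 51.87 kt.
ΔV over 6 h = 11.41 kt → 24 h equivalent = 11.41 × 24/6 ≈ 45.64 kt.
46 kt ≥ 30 kt ⇒ rapid intensification.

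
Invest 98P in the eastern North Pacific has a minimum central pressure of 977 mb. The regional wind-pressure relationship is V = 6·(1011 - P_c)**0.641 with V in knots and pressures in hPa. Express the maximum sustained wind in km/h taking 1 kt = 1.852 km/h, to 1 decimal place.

106.5 km/h

ΔP = 1011 − 977 = 34 mb.
V ≈ 6 × 34^0.641 = 6 × 9.587 ≈ 57.521 kt.
57.521 × 1.852 ≈ 106.53 km/h → 106.5 km/h.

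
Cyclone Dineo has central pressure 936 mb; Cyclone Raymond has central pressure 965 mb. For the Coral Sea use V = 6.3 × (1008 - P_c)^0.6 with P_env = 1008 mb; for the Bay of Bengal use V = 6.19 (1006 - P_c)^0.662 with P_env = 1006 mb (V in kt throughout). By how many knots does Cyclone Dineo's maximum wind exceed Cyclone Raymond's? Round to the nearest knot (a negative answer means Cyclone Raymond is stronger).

10 kt

Cyclone Dineo: ΔP = 72; V ≈ 6.3 × 72^0.6 ≈ 81.99 kt.
Cyclone Raymond: ΔP = 41; V ≈ 6.19 × 41^0.662 ≈ 72.34 kt.
Difference ≈ 81.99 − 72.34 = 9.65 → 10 kt.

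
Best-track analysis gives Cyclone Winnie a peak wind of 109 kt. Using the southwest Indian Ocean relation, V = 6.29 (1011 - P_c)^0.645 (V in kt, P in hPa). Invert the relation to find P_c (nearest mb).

928 mb

ΔP = (V / 6.29)^(1/0.645) = (109/6.29)^1.550.
109/6.29 = 17.329; 17.329^1.550 ≈ 83.29 mb.
P_c = 1011 − 83.29 = 927.71 ≈ 928 mb.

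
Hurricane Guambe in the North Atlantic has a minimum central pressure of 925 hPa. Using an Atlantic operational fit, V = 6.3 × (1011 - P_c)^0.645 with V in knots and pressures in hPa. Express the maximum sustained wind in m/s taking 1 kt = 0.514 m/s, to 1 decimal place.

ΔP = 1011 − 925 = 86 hPa.
V ≈ 6.3 × 86^0.645 = 6.3 × 17.691 ≈ 111.453 kt.
111.453 × 0.514 ≈ 57.29 m/s → 57.3 m/s.

57.3 m/s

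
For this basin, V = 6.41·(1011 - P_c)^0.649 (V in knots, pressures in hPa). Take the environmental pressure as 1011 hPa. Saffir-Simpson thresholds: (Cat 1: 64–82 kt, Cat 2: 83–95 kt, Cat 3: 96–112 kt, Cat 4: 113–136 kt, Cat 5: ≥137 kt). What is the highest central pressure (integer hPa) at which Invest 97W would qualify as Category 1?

Category 1 begins at V = 64 kt.
Required ΔP = (64/6.41)^(1/0.649) = 9.984^1.541 ≈ 34.66 hPa.
P_c ≤ 1011 − 34.66 = 976.34, so the highest integer P_c is 976 hPa.

976 hPa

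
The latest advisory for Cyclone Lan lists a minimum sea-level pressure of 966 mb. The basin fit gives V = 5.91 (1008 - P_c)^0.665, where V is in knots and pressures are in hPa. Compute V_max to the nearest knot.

71 kt

ΔP = 1008 − 966 = 42 mb.
42^0.665 ≈ 12.008.
V ≈ 5.91 × 12.008 ≈ 71.0 kt.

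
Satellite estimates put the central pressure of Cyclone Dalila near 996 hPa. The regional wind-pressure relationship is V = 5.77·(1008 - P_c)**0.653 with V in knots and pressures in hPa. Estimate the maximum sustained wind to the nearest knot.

ΔP = 1008 − 996 = 12 hPa.
12^0.653 ≈ 5.066.
V ≈ 5.77 × 5.066 ≈ 29.2 kt.

29 kt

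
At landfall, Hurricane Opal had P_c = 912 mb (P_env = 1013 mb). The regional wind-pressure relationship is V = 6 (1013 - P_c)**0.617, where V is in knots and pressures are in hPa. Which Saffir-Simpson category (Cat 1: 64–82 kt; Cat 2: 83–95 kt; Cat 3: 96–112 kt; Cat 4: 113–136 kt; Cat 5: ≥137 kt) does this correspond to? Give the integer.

3

ΔP = 1013 − 912 = 101 mb.
V ≈ 6 × 101^0.617 = 6 × 17.25 ≈ 103 kt.
103 kt falls in the Category 3 band.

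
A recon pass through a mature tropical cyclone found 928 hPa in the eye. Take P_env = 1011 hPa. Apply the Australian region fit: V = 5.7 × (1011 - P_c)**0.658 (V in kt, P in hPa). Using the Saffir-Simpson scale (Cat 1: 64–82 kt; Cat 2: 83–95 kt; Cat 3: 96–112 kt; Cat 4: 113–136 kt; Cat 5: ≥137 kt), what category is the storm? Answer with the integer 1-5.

3

ΔP = 1011 − 928 = 83 hPa.
V ≈ 5.7 × 83^0.658 = 5.7 × 18.31 ≈ 104 kt.
104 kt falls in the Category 3 band.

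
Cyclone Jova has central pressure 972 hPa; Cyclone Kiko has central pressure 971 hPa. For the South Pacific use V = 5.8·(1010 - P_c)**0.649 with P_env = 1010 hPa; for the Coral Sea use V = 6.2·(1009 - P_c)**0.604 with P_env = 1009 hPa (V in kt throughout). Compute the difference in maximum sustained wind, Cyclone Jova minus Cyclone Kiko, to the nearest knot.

6 kt

Cyclone Jova: ΔP = 38; V ≈ 5.8 × 38^0.649 ≈ 61.48 kt.
Cyclone Kiko: ΔP = 38; V ≈ 6.2 × 38^0.604 ≈ 55.79 kt.
Difference ≈ 61.48 − 55.79 = 5.69 → 6 kt.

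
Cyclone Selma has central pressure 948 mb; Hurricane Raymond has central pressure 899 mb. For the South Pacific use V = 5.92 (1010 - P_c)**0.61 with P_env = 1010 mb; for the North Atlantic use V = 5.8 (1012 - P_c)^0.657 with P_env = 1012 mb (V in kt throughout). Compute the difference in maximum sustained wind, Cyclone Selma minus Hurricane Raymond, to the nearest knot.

-56 kt

Cyclone Selma: ΔP = 62; V ≈ 5.92 × 62^0.61 ≈ 73.40 kt.
Hurricane Raymond: ΔP = 113; V ≈ 5.8 × 113^0.657 ≈ 129.51 kt.
Difference ≈ 73.40 − 129.51 = -56.11 → -56 kt.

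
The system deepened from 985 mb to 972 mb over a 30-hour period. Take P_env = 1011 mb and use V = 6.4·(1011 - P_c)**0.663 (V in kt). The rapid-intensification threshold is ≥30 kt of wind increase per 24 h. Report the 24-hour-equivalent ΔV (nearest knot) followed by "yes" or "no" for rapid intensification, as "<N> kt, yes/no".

V₁: ΔP = 26, V ≈ 6.4 × 26^0.663 ≈ 55.50 kt.
V₂: ΔP = 39, V ≈ 6.4 × 39^0.663 ≈ 72.62 kt.
ΔV over 30 h = 17.12 kt → 24 h equivalent = 17.12 × 24/30 ≈ 13.70 kt.
14 kt < 30 kt ⇒ not rapid intensification.

14 kt, no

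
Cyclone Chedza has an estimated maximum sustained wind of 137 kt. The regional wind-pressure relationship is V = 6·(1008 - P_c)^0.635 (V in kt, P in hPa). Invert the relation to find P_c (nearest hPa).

870 hPa

ΔP = (V / 6)^(1/0.635) = (137/6)^1.575.
137/6 = 22.833; 22.833^1.575 ≈ 137.87 hPa.
P_c = 1008 − 137.87 = 870.13 ≈ 870 hPa.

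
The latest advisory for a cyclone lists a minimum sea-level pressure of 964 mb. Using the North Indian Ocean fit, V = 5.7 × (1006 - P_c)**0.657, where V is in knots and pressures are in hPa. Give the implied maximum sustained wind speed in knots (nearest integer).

ΔP = 1006 − 964 = 42 mb.
42^0.657 ≈ 11.654.
V ≈ 5.7 × 11.654 ≈ 66.4 kt.

66 kt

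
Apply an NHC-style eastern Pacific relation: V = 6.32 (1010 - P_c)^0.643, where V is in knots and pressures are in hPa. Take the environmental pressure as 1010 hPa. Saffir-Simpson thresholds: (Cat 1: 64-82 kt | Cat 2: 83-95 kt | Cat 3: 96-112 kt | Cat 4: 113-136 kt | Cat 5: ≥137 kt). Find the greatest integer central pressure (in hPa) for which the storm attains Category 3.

Category 3 begins at V = 96 kt.
Required ΔP = (96/6.32)^(1/0.643) = 15.190^1.555 ≈ 68.80 hPa.
P_c ≤ 1010 − 68.80 = 941.20, so the highest integer P_c is 941 hPa.

941 hPa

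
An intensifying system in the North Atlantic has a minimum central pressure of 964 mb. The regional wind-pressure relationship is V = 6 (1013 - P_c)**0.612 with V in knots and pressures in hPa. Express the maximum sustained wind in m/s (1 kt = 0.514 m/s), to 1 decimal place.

33.4 m/s

ΔP = 1013 − 964 = 49 mb.
V ≈ 6 × 49^0.612 = 6 × 10.824 ≈ 64.946 kt.
64.946 × 0.514 ≈ 33.38 m/s → 33.4 m/s.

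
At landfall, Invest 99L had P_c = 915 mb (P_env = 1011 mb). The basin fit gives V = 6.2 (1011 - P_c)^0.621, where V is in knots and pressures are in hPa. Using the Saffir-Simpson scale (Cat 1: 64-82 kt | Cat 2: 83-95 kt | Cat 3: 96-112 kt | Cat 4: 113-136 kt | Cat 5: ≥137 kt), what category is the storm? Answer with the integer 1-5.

3

ΔP = 1011 − 915 = 96 mb.
V ≈ 6.2 × 96^0.621 = 6.2 × 17.02 ≈ 106 kt.
106 kt falls in the Category 3 band.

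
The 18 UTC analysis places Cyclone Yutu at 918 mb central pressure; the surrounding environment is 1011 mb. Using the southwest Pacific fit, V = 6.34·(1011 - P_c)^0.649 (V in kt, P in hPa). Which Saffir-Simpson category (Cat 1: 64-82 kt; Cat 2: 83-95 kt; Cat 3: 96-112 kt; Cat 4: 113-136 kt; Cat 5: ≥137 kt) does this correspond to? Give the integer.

ΔP = 1011 − 918 = 93 mb.
V ≈ 6.34 × 93^0.649 = 6.34 × 18.95 ≈ 120 kt.
120 kt falls in the Category 4 band.

4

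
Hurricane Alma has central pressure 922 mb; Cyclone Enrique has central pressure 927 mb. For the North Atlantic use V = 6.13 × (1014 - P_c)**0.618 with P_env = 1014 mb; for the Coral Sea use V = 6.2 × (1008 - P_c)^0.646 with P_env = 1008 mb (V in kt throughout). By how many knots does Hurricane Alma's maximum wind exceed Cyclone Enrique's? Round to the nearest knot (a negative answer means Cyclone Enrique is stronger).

Hurricane Alma: ΔP = 92; V ≈ 6.13 × 92^0.618 ≈ 100.25 kt.
Cyclone Enrique: ΔP = 81; V ≈ 6.2 × 81^0.646 ≈ 105.99 kt.
Difference ≈ 100.25 − 105.99 = -5.74 → -6 kt.

-6 kt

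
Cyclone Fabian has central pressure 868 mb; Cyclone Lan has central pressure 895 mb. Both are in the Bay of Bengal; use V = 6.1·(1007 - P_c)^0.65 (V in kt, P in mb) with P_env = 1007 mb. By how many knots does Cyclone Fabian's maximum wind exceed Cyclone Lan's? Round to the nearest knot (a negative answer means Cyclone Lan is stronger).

Cyclone Fabian: ΔP = 139; V ≈ 6.1 × 139^0.65 ≈ 150.76 kt.
Cyclone Lan: ΔP = 112; V ≈ 6.1 × 112^0.65 ≈ 131.02 kt.
Difference ≈ 150.76 − 131.02 = 19.74 → 20 kt.

20 kt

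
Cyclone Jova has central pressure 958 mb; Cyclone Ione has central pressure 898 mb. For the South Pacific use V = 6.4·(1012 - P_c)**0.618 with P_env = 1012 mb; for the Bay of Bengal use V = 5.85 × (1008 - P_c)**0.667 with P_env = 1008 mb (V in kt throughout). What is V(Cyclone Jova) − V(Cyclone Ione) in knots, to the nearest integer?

Cyclone Jova: ΔP = 54; V ≈ 6.4 × 54^0.618 ≈ 75.30 kt.
Cyclone Ione: ΔP = 110; V ≈ 5.85 × 110^0.667 ≈ 134.51 kt.
Difference ≈ 75.30 − 134.51 = -59.21 → -59 kt.

-59 kt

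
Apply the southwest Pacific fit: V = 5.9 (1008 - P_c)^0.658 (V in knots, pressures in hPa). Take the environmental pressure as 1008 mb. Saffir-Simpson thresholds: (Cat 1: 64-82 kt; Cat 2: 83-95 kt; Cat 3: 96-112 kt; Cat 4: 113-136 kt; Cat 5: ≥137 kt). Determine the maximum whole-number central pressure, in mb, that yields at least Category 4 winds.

919 mb

Category 4 begins at V = 113 kt.
Required ΔP = (113/5.9)^(1/0.658) = 19.153^1.520 ≈ 88.85 mb.
P_c ≤ 1008 − 88.85 = 919.15, so the highest integer P_c is 919 mb.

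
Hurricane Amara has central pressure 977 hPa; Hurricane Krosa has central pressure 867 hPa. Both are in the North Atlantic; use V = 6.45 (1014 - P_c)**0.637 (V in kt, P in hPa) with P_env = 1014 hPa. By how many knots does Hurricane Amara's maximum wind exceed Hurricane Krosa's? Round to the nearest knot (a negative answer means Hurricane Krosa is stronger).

Hurricane Amara: ΔP = 37; V ≈ 6.45 × 37^0.637 ≈ 64.34 kt.
Hurricane Krosa: ΔP = 147; V ≈ 6.45 × 147^0.637 ≈ 154.93 kt.
Difference ≈ 64.34 − 154.93 = -90.59 → -91 kt.

-91 kt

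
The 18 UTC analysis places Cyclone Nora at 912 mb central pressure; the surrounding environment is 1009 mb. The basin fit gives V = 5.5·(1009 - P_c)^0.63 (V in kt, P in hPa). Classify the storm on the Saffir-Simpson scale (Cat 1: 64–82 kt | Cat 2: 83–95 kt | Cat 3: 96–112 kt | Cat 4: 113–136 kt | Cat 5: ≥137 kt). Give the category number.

ΔP = 1009 − 912 = 97 mb.
V ≈ 5.5 × 97^0.63 = 5.5 × 17.85 ≈ 98 kt.
98 kt falls in the Category 3 band.

3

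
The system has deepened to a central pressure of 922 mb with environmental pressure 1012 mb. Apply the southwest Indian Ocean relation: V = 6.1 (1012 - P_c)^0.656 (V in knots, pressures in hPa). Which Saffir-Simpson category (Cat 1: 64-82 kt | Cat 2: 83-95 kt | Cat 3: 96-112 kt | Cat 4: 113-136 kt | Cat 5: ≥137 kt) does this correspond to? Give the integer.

ΔP = 1012 − 922 = 90 mb.
V ≈ 6.1 × 90^0.656 = 6.1 × 19.14 ≈ 117 kt.
117 kt falls in the Category 4 band.

4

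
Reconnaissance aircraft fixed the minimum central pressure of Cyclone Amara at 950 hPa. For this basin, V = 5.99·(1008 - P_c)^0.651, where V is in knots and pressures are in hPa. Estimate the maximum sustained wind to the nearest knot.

84 kt

ΔP = 1008 − 950 = 58 hPa.
58^0.651 ≈ 14.060.
V ≈ 5.99 × 14.060 ≈ 84.2 kt.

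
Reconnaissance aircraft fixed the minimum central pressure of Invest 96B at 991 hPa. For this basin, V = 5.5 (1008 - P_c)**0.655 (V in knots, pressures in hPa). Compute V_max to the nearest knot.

35 kt

ΔP = 1008 − 991 = 17 hPa.
17^0.655 ≈ 6.397.
V ≈ 5.5 × 6.397 ≈ 35.2 kt.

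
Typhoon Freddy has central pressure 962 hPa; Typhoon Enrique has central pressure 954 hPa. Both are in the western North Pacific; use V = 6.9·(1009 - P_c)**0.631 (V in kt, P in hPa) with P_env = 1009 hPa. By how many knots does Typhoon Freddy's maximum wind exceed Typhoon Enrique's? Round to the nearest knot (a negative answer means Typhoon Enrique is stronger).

Typhoon Freddy: ΔP = 47; V ≈ 6.9 × 47^0.631 ≈ 78.33 kt.
Typhoon Enrique: ΔP = 55; V ≈ 6.9 × 55^0.631 ≈ 86.50 kt.
Difference ≈ 78.33 − 86.50 = -8.17 → -8 kt.

-8 kt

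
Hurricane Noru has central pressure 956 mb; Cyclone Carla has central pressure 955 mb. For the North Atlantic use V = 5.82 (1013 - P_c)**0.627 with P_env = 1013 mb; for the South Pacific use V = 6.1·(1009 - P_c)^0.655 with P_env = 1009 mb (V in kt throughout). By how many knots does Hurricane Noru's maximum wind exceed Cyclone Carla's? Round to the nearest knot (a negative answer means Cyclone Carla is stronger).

-10 kt

Hurricane Noru: ΔP = 57; V ≈ 5.82 × 57^0.627 ≈ 73.43 kt.
Cyclone Carla: ΔP = 54; V ≈ 6.1 × 54^0.655 ≈ 83.19 kt.
Difference ≈ 73.43 − 83.19 = -9.76 → -10 kt.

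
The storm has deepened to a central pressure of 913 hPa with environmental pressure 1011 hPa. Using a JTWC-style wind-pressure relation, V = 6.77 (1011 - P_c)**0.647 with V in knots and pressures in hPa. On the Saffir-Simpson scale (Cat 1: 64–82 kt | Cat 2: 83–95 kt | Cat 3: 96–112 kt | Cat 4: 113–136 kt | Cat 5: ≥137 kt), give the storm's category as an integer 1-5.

ΔP = 1011 − 913 = 98 hPa.
V ≈ 6.77 × 98^0.647 = 6.77 × 19.42 ≈ 131 kt.
131 kt falls in the Category 4 band.

4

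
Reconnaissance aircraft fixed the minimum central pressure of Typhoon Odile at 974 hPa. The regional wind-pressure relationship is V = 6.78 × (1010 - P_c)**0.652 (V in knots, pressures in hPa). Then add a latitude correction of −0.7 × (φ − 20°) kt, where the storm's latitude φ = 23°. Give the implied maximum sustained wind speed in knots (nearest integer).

ΔP = 1010 − 974 = 36 hPa.
36^0.652 ≈ 10.344.
V ≈ 6.78 × 10.344 ≈ 70.1 kt.
Latitude correction: −0.7 × (23 − 20) = -2.1 kt.
Corrected V ≈ 68 kt → 68 kt.

68 kt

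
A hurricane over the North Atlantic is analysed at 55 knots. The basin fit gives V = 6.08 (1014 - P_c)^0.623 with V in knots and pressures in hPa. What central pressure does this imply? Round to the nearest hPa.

ΔP = (V / 6.08)^(1/0.623) = (55/6.08)^1.605.
55/6.08 = 9.046; 9.046^1.605 ≈ 34.30 hPa.
P_c = 1014 − 34.30 = 979.70 ≈ 980 hPa.

980 hPa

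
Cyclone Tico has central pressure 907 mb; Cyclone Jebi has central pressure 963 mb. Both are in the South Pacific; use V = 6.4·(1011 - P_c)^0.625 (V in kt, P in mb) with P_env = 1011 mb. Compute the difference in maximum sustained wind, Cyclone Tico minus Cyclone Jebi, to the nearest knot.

45 kt

Cyclone Tico: ΔP = 104; V ≈ 6.4 × 104^0.625 ≈ 116.63 kt.
Cyclone Jebi: ΔP = 48; V ≈ 6.4 × 48^0.625 ≈ 71.94 kt.
Difference ≈ 116.63 − 71.94 = 44.69 → 45 kt.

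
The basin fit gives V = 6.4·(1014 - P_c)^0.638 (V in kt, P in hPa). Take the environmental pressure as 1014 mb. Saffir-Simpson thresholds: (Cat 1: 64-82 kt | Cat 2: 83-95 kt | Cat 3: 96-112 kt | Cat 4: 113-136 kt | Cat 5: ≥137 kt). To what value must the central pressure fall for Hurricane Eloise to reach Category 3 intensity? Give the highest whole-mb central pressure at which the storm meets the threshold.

Category 3 begins at V = 96 kt.
Required ΔP = (96/6.4)^(1/0.638) = 15.000^1.567 ≈ 69.73 mb.
P_c ≤ 1014 − 69.73 = 944.27, so the highest integer P_c is 944 mb.

944 mb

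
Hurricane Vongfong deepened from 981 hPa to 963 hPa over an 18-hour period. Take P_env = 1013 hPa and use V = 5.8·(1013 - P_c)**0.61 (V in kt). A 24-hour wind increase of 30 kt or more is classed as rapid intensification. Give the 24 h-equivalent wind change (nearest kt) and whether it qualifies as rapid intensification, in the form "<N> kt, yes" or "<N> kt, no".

20 kt, no

V₁: ΔP = 32, V ≈ 5.8 × 32^0.61 ≈ 48.04 kt.
V₂: ΔP = 50, V ≈ 5.8 × 50^0.61 ≈ 63.07 kt.
ΔV over 18 h = 15.03 kt → 24 h equivalent = 15.03 × 24/18 ≈ 20.04 kt.
20 kt < 30 kt ⇒ not rapid intensification.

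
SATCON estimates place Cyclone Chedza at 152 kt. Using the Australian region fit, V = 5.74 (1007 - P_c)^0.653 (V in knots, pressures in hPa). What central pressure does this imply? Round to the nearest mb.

856 mb

ΔP = (V / 5.74)^(1/0.653) = (152/5.74)^1.531.
152/5.74 = 26.481; 26.481^1.531 ≈ 151.03 mb.
P_c = 1007 − 151.03 = 855.97 ≈ 856 mb.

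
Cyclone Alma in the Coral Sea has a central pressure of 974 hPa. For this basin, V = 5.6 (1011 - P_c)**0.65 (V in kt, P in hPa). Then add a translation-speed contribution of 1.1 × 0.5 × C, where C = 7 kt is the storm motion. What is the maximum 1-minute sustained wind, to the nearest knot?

ΔP = 1011 − 974 = 37 hPa.
37^0.65 ≈ 10.455.
V ≈ 5.6 × 10.455 ≈ 58.5 kt.
Translation term: 1.1 × 0.5 × 7 = 3.85 kt.
Corrected V ≈ 62.35 kt → 62 kt.

62 kt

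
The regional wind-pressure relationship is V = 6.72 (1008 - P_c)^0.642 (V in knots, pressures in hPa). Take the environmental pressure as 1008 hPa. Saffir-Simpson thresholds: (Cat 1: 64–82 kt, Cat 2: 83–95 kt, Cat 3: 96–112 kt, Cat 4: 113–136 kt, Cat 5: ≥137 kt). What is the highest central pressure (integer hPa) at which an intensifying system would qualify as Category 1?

Category 1 begins at V = 64 kt.
Required ΔP = (64/6.72)^(1/0.642) = 9.524^1.558 ≈ 33.47 hPa.
P_c ≤ 1008 − 33.47 = 974.53, so the highest integer P_c is 974 hPa.

974 hPa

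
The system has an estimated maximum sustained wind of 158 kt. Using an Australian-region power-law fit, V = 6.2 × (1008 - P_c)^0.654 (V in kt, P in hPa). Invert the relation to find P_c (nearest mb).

867 mb

ΔP = (V / 6.2)^(1/0.654) = (158/6.2)^1.529.
158/6.2 = 25.484; 25.484^1.529 ≈ 141.34 mb.
P_c = 1008 − 141.34 = 866.66 ≈ 867 mb.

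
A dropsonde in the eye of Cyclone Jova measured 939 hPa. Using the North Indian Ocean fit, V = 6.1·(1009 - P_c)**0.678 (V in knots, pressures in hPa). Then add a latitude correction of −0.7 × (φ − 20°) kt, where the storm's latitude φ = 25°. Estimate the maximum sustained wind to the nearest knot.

ΔP = 1009 − 939 = 70 hPa.
70^0.678 ≈ 17.823.
V ≈ 6.1 × 17.823 ≈ 108.7 kt.
Latitude correction: −0.7 × (25 − 20) = -3.5 kt.
Corrected V ≈ 105.2 kt → 105 kt.

105 kt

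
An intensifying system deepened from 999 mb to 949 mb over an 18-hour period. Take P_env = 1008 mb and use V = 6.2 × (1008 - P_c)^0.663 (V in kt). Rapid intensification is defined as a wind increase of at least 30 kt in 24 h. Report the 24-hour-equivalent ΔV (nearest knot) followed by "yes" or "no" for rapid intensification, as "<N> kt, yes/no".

V₁: ΔP = 9, V ≈ 6.2 × 9^0.663 ≈ 26.61 kt.
V₂: ΔP = 59, V ≈ 6.2 × 59^0.663 ≈ 92.57 kt.
ΔV over 18 h = 65.96 kt → 24 h equivalent = 65.96 × 24/18 ≈ 87.95 kt.
88 kt ≥ 30 kt ⇒ rapid intensification.

88 kt, yes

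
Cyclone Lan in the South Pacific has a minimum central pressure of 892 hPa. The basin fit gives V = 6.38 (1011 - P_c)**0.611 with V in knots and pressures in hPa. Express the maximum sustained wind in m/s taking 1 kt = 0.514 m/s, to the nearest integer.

ΔP = 1011 − 892 = 119 hPa.
V ≈ 6.38 × 119^0.611 = 6.38 × 18.542 ≈ 118.299 kt.
118.299 × 0.514 ≈ 60.81 m/s → 61 m/s.

61 m/s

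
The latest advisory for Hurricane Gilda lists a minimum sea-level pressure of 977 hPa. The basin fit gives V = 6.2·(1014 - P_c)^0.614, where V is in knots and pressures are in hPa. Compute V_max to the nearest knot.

ΔP = 1014 − 977 = 37 hPa.
37^0.614 ≈ 9.181.
V ≈ 6.2 × 9.181 ≈ 56.9 kt.

57 kt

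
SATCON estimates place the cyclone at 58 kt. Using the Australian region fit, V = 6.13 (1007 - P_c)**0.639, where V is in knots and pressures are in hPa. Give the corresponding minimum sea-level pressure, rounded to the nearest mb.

ΔP = (V / 6.13)^(1/0.639) = (58/6.13)^1.565.
58/6.13 = 9.462; 9.462^1.565 ≈ 33.68 mb.
P_c = 1007 − 33.68 = 973.32 ≈ 973 mb.

973 mb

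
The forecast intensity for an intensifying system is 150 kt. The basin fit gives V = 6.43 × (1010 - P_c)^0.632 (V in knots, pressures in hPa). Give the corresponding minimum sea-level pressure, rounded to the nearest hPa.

ΔP = (V / 6.43)^(1/0.632) = (150/6.43)^1.582.
150/6.43 = 23.328; 23.328^1.582 ≈ 146.00 hPa.
P_c = 1010 − 146.00 = 864.00 ≈ 864 hPa.

864 hPa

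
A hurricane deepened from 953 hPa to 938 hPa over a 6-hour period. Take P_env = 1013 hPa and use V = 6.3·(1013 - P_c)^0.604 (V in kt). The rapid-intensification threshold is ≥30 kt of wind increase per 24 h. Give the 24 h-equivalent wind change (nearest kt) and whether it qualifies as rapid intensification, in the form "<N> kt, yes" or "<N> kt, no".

V₁: ΔP = 60, V ≈ 6.3 × 60^0.604 ≈ 74.70 kt.
V₂: ΔP = 75, V ≈ 6.3 × 75^0.604 ≈ 85.48 kt.
ΔV over 6 h = 10.78 kt → 24 h equivalent = 10.78 × 24/6 ≈ 43.12 kt.
43 kt ≥ 30 kt ⇒ rapid intensification.

43 kt, yes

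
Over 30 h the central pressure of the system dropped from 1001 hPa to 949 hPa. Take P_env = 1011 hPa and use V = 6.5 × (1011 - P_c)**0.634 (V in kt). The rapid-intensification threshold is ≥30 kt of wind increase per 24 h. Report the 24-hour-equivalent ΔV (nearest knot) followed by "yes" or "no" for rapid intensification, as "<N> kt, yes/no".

49 kt, yes

V₁: ΔP = 10, V ≈ 6.5 × 10^0.634 ≈ 27.98 kt.
V₂: ΔP = 62, V ≈ 6.5 × 62^0.634 ≈ 88.98 kt.
ΔV over 30 h = 61.00 kt → 24 h equivalent = 61.00 × 24/30 ≈ 48.80 kt.
49 kt ≥ 30 kt ⇒ rapid intensification.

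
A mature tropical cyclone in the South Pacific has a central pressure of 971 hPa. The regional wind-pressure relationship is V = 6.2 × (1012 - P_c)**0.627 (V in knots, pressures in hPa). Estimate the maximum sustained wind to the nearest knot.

ΔP = 1012 − 971 = 41 hPa.
41^0.627 ≈ 10.262.
V ≈ 6.2 × 10.262 ≈ 63.6 kt.

64 kt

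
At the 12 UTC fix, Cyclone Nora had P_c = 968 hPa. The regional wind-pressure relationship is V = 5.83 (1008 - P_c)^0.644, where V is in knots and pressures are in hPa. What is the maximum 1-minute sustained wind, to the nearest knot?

63 kt

ΔP = 1008 − 968 = 40 hPa.
40^0.644 ≈ 10.758.
V ≈ 5.83 × 10.758 ≈ 62.7 kt.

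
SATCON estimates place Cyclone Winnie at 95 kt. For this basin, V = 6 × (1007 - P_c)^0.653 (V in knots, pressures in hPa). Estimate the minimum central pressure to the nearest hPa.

ΔP = (V / 6)^(1/0.653) = (95/6)^1.531.
95/6 = 15.833; 15.833^1.531 ≈ 68.71 hPa.
P_c = 1007 − 68.71 = 938.29 ≈ 938 hPa.

938 hPa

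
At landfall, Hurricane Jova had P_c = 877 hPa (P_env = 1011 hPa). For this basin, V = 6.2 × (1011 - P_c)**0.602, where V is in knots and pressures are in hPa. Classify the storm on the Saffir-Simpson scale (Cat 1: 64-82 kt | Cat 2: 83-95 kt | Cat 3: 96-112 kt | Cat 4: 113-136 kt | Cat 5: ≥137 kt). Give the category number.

ΔP = 1011 − 877 = 134 hPa.
V ≈ 6.2 × 134^0.602 = 6.2 × 19.08 ≈ 118 kt.
118 kt falls in the Category 4 band.

4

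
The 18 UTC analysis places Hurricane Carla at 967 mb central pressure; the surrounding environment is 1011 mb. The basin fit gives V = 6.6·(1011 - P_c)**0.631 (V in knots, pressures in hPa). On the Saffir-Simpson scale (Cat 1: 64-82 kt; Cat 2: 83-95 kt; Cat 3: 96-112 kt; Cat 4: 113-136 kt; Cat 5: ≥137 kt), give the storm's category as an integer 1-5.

1

ΔP = 1011 − 967 = 44 mb.
V ≈ 6.6 × 44^0.631 = 6.6 × 10.89 ≈ 72 kt.
72 kt falls in the Category 1 band.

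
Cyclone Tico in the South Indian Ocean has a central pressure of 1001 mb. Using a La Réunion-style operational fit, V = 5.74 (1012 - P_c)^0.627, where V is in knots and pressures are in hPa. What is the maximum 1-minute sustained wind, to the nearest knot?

ΔP = 1012 − 1001 = 11 mb.
11^0.627 ≈ 4.497.
V ≈ 5.74 × 4.497 ≈ 25.8 kt.

26 kt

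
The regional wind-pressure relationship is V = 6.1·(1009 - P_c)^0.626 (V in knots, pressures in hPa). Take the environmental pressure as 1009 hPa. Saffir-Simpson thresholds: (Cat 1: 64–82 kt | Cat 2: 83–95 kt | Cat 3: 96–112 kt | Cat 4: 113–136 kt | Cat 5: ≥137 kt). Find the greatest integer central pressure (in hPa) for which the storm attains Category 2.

Category 2 begins at V = 83 kt.
Required ΔP = (83/6.1)^(1/0.626) = 13.607^1.597 ≈ 64.73 hPa.
P_c ≤ 1009 − 64.73 = 944.27, so the highest integer P_c is 944 hPa.

944 hPa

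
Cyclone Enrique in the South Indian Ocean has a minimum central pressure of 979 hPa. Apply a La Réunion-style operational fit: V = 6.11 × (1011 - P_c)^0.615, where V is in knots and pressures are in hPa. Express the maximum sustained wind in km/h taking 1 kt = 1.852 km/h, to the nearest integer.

ΔP = 1011 − 979 = 32 hPa.
V ≈ 6.11 × 32^0.615 = 6.11 × 8.427 ≈ 51.488 kt.
51.488 × 1.852 ≈ 95.36 km/h → 95 km/h.

95 km/h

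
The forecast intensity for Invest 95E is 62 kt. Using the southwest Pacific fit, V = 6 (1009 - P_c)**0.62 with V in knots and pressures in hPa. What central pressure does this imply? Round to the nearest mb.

ΔP = (V / 6)^(1/0.62) = (62/6)^1.613.
62/6 = 10.333; 10.333^1.613 ≈ 43.24 mb.
P_c = 1009 − 43.24 = 965.76 ≈ 966 mb.

966 mb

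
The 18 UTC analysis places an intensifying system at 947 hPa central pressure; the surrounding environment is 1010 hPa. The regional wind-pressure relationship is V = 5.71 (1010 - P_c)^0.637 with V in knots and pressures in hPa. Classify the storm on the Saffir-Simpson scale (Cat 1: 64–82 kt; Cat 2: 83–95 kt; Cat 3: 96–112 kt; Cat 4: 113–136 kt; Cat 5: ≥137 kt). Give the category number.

1

ΔP = 1010 − 947 = 63 hPa.
V ≈ 5.71 × 63^0.637 = 5.71 × 14.00 ≈ 80 kt.
80 kt falls in the Category 1 band.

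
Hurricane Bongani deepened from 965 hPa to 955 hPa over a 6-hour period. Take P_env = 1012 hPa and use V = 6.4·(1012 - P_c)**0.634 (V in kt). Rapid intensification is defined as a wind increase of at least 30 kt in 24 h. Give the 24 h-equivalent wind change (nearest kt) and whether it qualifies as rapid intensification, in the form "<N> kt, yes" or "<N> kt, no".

38 kt, yes

V₁: ΔP = 47, V ≈ 6.4 × 47^0.634 ≈ 73.50 kt.
V₂: ΔP = 57, V ≈ 6.4 × 57^0.634 ≈ 83.06 kt.
ΔV over 6 h = 9.56 kt → 24 h equivalent = 9.56 × 24/6 ≈ 38.24 kt.
38 kt ≥ 30 kt ⇒ rapid intensification.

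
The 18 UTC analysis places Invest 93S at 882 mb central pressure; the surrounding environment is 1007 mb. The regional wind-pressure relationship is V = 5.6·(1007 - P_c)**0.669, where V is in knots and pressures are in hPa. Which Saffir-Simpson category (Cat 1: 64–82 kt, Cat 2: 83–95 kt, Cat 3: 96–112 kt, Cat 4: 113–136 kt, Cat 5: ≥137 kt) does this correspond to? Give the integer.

5

ΔP = 1007 − 882 = 125 mb.
V ≈ 5.6 × 125^0.669 = 5.6 × 25.28 ≈ 142 kt.
142 kt falls in the Category 5 band.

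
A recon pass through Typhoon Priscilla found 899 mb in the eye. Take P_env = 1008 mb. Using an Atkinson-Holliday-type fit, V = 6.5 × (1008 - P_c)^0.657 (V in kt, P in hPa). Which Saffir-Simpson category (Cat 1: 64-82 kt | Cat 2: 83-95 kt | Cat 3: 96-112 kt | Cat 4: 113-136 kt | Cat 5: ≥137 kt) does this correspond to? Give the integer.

5

ΔP = 1008 − 899 = 109 mb.
V ≈ 6.5 × 109^0.657 = 6.5 × 21.81 ≈ 142 kt.
142 kt falls in the Category 5 band.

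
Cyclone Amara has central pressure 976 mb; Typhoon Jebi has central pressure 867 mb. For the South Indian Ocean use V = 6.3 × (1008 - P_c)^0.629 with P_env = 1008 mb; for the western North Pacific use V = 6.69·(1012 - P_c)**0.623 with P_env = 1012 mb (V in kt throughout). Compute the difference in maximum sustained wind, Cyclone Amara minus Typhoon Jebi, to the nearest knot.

Cyclone Amara: ΔP = 32; V ≈ 6.3 × 32^0.629 ≈ 55.73 kt.
Typhoon Jebi: ΔP = 145; V ≈ 6.69 × 145^0.623 ≈ 148.58 kt.
Difference ≈ 55.73 − 148.58 = -92.85 → -93 kt.

-93 kt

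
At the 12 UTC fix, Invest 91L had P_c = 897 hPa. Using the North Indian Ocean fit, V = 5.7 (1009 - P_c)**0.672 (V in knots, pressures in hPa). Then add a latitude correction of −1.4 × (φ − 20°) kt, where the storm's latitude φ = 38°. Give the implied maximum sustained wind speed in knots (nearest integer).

111 kt

ΔP = 1009 − 897 = 112 hPa.
112^0.672 ≈ 23.827.
V ≈ 5.7 × 23.827 ≈ 135.8 kt.
Latitude correction: −1.4 × (38 − 20) = -25.2 kt.
Corrected V ≈ 110.6 kt → 111 kt.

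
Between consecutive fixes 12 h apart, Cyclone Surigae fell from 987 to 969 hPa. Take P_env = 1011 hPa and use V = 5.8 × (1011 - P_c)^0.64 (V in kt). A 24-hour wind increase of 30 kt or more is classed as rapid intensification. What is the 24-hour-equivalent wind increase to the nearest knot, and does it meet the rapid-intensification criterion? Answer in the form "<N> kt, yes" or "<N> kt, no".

38 kt, yes

V₁: ΔP = 24, V ≈ 5.8 × 24^0.64 ≈ 44.34 kt.
V₂: ΔP = 42, V ≈ 5.8 × 42^0.64 ≈ 63.43 kt.
ΔV over 12 h = 19.09 kt → 24 h equivalent = 19.09 × 24/12 ≈ 38.18 kt.
38 kt ≥ 30 kt ⇒ rapid intensification.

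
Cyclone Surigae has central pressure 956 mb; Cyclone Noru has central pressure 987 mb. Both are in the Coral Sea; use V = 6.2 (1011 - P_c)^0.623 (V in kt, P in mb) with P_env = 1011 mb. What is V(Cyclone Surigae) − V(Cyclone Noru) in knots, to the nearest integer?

Cyclone Surigae: ΔP = 55; V ≈ 6.2 × 55^0.623 ≈ 75.27 kt.
Cyclone Noru: ΔP = 24; V ≈ 6.2 × 24^0.623 ≈ 44.90 kt.
Difference ≈ 75.27 − 44.90 = 30.37 → 30 kt.

30 kt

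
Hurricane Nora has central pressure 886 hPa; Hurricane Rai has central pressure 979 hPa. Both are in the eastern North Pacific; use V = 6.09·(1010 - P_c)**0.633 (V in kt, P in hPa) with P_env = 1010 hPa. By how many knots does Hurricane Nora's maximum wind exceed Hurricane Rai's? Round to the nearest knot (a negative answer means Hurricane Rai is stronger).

75 kt

Hurricane Nora: ΔP = 124; V ≈ 6.09 × 124^0.633 ≈ 128.75 kt.
Hurricane Rai: ΔP = 31; V ≈ 6.09 × 31^0.633 ≈ 53.54 kt.
Difference ≈ 128.75 − 53.54 = 75.21 → 75 kt.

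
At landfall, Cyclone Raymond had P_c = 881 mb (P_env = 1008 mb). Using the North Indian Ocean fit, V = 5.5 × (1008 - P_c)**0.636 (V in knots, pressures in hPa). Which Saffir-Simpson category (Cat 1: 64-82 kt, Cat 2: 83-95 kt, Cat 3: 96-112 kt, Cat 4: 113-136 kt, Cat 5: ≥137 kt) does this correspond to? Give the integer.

ΔP = 1008 − 881 = 127 mb.
V ≈ 5.5 × 127^0.636 = 5.5 × 21.78 ≈ 120 kt.
120 kt falls in the Category 4 band.

4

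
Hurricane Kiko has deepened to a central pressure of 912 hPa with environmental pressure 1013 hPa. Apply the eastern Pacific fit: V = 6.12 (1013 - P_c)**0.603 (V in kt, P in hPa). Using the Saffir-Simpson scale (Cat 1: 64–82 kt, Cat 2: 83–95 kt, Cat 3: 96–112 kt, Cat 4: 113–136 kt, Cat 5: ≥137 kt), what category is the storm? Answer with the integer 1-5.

3

ΔP = 1013 − 912 = 101 hPa.
V ≈ 6.12 × 101^0.603 = 6.12 × 16.17 ≈ 99 kt.
99 kt falls in the Category 3 band.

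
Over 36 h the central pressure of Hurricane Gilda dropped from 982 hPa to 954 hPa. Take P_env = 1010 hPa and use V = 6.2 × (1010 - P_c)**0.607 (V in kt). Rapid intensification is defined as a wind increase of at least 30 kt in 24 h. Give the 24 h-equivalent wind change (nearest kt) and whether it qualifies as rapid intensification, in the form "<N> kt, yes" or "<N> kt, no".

16 kt, no

V₁: ΔP = 28, V ≈ 6.2 × 28^0.607 ≈ 46.86 kt.
V₂: ΔP = 56, V ≈ 6.2 × 56^0.607 ≈ 71.37 kt.
ΔV over 36 h = 24.51 kt → 24 h equivalent = 24.51 × 24/36 ≈ 16.34 kt.
16 kt < 30 kt ⇒ not rapid intensification.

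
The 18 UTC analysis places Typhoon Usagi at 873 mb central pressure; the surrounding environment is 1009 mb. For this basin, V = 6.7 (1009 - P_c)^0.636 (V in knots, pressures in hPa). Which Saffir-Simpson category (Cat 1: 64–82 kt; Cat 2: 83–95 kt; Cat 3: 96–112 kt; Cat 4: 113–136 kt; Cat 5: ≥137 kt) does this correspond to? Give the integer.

ΔP = 1009 − 873 = 136 mb.
V ≈ 6.7 × 136^0.636 = 6.7 × 22.75 ≈ 152 kt.
152 kt falls in the Category 5 band.

5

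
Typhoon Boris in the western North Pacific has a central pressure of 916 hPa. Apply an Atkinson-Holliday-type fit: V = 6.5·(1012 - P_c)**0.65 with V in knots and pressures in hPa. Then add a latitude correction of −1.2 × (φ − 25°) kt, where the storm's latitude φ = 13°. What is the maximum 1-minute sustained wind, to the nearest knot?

141 kt

ΔP = 1012 − 916 = 96 hPa.
96^0.65 ≈ 19.430.
V ≈ 6.5 × 19.430 ≈ 126.3 kt.
Latitude correction: −1.2 × (13 − 25) = 14.4 kt.
Corrected V ≈ 140.7 kt → 141 kt.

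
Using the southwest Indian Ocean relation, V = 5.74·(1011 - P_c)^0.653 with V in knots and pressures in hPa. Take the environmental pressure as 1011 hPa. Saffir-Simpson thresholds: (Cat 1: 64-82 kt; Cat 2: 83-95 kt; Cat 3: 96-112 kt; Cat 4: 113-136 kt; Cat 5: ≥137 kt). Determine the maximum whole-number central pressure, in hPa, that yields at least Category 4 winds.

915 hPa

Category 4 begins at V = 113 kt.
Required ΔP = (113/5.74)^(1/0.653) = 19.686^1.531 ≈ 95.91 hPa.
P_c ≤ 1011 − 95.91 = 915.09, so the highest integer P_c is 915 hPa.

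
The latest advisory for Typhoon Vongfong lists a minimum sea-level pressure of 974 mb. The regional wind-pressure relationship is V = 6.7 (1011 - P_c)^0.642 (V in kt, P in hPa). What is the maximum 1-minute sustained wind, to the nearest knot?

68 kt

ΔP = 1011 − 974 = 37 mb.
37^0.642 ≈ 10.157.
V ≈ 6.7 × 10.157 ≈ 68.1 kt.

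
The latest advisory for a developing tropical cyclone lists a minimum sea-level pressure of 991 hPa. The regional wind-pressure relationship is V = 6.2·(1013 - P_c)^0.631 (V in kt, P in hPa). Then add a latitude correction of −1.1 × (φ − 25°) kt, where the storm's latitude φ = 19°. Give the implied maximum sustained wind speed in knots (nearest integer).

ΔP = 1013 − 991 = 22 hPa.
22^0.631 ≈ 7.032.
V ≈ 6.2 × 7.032 ≈ 43.6 kt.
Latitude correction: −1.1 × (19 − 25) = 6.6 kt.
Corrected V ≈ 50.2 kt → 50 kt.

50 kt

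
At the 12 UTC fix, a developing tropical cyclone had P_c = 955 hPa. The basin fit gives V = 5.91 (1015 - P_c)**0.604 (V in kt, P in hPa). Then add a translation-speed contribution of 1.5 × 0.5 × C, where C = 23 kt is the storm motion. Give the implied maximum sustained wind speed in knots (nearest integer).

ΔP = 1015 − 955 = 60 hPa.
60^0.604 ≈ 11.858.
V ≈ 5.91 × 11.858 ≈ 70.1 kt.
Translation term: 1.5 × 0.5 × 23 = 17.25 kt.
Corrected V ≈ 87.35 kt → 87 kt.

87 kt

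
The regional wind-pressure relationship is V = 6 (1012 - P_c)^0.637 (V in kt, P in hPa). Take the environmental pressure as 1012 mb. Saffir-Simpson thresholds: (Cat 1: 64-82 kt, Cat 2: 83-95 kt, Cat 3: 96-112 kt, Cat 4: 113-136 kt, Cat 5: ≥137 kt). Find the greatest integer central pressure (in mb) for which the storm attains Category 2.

950 mb

Category 2 begins at V = 83 kt.
Required ΔP = (83/6)^(1/0.637) = 13.833^1.570 ≈ 61.82 mb.
P_c ≤ 1012 − 61.82 = 950.18, so the highest integer P_c is 950 mb.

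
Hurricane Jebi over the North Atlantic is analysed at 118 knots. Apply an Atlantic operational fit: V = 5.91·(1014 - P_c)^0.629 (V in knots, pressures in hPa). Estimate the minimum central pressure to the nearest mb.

897 mb

ΔP = (V / 5.91)^(1/0.629) = (118/5.91)^1.590.
118/5.91 = 19.966; 19.966^1.590 ≈ 116.75 mb.
P_c = 1014 − 116.75 = 897.25 ≈ 897 mb.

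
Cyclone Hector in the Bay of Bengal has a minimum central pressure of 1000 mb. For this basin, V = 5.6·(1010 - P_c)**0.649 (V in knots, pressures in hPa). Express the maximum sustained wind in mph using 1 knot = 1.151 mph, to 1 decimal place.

ΔP = 1010 − 1000 = 10 mb.
V ≈ 5.6 × 10^0.649 = 5.6 × 4.457 ≈ 24.957 kt.
24.957 × 1.151 ≈ 28.73 mph → 28.7 mph.

28.7 mph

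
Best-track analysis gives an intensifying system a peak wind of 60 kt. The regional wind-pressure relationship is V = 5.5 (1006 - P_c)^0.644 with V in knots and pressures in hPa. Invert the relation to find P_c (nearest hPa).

965 hPa

ΔP = (V / 5.5)^(1/0.644) = (60/5.5)^1.553.
60/5.5 = 10.909; 10.909^1.553 ≈ 40.88 hPa.
P_c = 1006 − 40.88 = 965.12 ≈ 965 hPa.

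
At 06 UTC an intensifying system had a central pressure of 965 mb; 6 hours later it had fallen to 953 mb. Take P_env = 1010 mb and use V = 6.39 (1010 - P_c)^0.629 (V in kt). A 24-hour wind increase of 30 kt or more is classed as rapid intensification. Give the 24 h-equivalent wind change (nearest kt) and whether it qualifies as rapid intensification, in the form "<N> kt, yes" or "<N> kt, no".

V₁: ΔP = 45, V ≈ 6.39 × 45^0.629 ≈ 70.04 kt.
V₂: ΔP = 57, V ≈ 6.39 × 57^0.629 ≈ 81.27 kt.
ΔV over 6 h = 11.23 kt → 24 h equivalent = 11.23 × 24/6 ≈ 44.92 kt.
45 kt ≥ 30 kt ⇒ rapid intensification.

45 kt, yes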